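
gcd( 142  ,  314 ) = 2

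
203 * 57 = 11571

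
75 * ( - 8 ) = -600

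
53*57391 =3041723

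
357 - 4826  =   - 4469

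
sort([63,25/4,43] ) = [ 25/4, 43,63 ] 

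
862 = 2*431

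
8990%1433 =392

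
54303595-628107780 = - 573804185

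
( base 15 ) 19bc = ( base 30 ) 65R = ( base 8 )12711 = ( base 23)acb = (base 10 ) 5577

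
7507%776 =523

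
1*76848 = 76848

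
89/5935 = 89/5935 =0.01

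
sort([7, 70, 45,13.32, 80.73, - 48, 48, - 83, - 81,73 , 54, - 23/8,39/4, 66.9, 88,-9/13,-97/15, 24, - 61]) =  [- 83, - 81, - 61,- 48 , - 97/15, - 23/8, - 9/13, 7, 39/4, 13.32 , 24,45, 48, 54, 66.9, 70, 73, 80.73, 88]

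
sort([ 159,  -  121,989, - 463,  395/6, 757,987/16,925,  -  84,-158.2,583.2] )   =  [ - 463,  -  158.2,-121, - 84, 987/16, 395/6,159,583.2,757 , 925,989] 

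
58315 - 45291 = 13024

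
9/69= 3/23 =0.13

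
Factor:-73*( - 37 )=2701  =  37^1*73^1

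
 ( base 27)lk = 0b1001001011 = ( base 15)292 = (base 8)1113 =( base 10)587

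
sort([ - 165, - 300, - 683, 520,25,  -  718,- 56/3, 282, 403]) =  [ - 718, - 683 , - 300,-165,-56/3, 25 , 282, 403, 520]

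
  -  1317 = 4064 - 5381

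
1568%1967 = 1568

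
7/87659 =7/87659 = 0.00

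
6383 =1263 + 5120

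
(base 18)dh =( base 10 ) 251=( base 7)506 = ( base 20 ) cb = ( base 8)373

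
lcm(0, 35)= 0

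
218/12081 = 218/12081= 0.02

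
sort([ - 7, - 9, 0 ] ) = [-9,- 7, 0]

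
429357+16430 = 445787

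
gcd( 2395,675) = 5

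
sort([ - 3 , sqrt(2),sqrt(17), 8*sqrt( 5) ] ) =[- 3, sqrt( 2), sqrt( 17),  8 * sqrt( 5) ]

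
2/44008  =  1/22004 = 0.00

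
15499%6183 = 3133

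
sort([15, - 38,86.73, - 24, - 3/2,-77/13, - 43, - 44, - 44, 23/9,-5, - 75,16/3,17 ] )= [-75,  -  44, - 44, - 43, - 38, - 24,- 77/13 ,-5 ,-3/2, 23/9,  16/3, 15,17, 86.73 ] 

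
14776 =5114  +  9662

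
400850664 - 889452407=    - 488601743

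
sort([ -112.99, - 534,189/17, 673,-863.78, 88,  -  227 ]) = [ - 863.78, - 534,-227, - 112.99,189/17,88, 673]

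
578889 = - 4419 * ( - 131)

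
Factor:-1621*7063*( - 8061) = 92291380503 = 3^1*7^1*1009^1*1621^1*2687^1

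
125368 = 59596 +65772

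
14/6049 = 14/6049 = 0.00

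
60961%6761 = 112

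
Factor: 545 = 5^1*109^1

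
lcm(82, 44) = 1804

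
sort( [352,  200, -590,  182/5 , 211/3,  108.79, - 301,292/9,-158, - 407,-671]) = [ -671, - 590, - 407,-301,-158, 292/9 , 182/5,  211/3,108.79,200, 352 ]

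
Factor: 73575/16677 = 3^1*5^2* 17^(-1) = 75/17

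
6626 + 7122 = 13748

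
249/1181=249/1181 = 0.21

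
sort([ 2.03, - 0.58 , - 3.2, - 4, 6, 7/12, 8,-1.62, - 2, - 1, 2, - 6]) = [-6, - 4, - 3.2,-2,  -  1.62, - 1 , -0.58, 7/12  ,  2,2.03, 6, 8]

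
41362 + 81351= 122713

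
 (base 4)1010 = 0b1000100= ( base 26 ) 2g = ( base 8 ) 104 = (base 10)68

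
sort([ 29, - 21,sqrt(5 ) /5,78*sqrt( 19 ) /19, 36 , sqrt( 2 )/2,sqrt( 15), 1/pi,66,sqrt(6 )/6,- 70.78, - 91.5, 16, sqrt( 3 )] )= [ - 91.5, - 70.78, - 21,1/pi,sqrt( 6) /6,sqrt( 5 ) /5,  sqrt( 2)/2,sqrt( 3 ),sqrt( 15 ),  16, 78*sqrt( 19 )/19,29, 36,66 ] 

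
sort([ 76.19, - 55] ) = [ - 55,76.19] 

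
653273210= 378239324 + 275033886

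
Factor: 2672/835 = 2^4*5^( - 1) = 16/5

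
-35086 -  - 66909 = 31823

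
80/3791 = 80/3791 = 0.02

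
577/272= 2 + 33/272 = 2.12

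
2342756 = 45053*52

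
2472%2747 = 2472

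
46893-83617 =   -  36724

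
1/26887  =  1/26887 = 0.00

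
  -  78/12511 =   -  78/12511 = - 0.01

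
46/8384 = 23/4192= 0.01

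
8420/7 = 8420/7=1202.86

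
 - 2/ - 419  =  2/419 = 0.00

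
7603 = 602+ 7001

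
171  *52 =8892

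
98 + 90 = 188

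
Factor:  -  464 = -2^4*29^1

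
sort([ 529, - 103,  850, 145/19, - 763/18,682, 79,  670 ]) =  [- 103, - 763/18,145/19, 79, 529, 670,  682, 850]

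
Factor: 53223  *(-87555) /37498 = - 2^( - 1 )*3^2*5^1*13^1*113^1 * 157^1* 449^1*18749^( - 1)= - 4659939765/37498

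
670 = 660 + 10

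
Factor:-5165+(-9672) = -37^1*401^1  =  -  14837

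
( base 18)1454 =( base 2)1110000110110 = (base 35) 5VC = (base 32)71m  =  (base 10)7222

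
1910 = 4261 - 2351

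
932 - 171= 761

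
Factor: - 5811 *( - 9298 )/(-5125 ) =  - 54030678/5125 = - 2^1*3^1 * 5^( - 3)*13^1*41^( - 1) * 149^1 * 4649^1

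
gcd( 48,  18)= 6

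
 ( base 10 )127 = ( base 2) 1111111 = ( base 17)78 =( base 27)4j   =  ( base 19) 6D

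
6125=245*25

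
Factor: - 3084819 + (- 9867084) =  - 3^1*89^1*179^1*271^1 = - 12951903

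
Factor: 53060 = 2^2*5^1 * 7^1*379^1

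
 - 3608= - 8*451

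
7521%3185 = 1151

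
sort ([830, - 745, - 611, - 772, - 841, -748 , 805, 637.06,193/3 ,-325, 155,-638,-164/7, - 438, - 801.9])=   [  -  841, - 801.9,-772 , - 748, - 745, - 638,-611, -438, - 325, - 164/7,  193/3, 155 , 637.06, 805,830]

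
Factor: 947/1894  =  2^(- 1 ) = 1/2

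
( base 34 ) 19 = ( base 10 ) 43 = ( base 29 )1e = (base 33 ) 1a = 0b101011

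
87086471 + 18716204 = 105802675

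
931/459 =931/459= 2.03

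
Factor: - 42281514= -2^1*3^5*11^2*719^1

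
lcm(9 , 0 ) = 0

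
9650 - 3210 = 6440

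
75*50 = 3750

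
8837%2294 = 1955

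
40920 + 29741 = 70661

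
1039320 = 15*69288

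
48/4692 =4/391 = 0.01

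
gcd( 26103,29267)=791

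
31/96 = 31/96 = 0.32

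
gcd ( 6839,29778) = 7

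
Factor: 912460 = 2^2*5^1 * 43^1*1061^1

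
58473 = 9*6497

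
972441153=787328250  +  185112903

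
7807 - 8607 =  - 800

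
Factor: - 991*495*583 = -285987735 =- 3^2*5^1*11^2*53^1*991^1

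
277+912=1189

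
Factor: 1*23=23 = 23^1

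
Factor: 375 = 3^1 * 5^3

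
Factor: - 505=-5^1 * 101^1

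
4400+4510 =8910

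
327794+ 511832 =839626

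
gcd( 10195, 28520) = 5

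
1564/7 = 1564/7 = 223.43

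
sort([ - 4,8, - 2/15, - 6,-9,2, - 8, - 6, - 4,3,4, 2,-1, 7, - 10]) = [ - 10, - 9 ,  -  8 , - 6, - 6, - 4, - 4, - 1,- 2/15, 2,2,3 , 4 , 7,8]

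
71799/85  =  844 + 59/85  =  844.69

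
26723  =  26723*1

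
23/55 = 23/55= 0.42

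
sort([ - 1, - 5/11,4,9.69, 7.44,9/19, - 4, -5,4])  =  [-5, - 4,-1,-5/11,9/19,4, 4 , 7.44,9.69]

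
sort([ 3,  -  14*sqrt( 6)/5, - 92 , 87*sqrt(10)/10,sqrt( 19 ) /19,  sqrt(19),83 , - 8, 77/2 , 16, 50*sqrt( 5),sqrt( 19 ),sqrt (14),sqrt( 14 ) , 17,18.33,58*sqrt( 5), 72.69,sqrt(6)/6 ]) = [ - 92, - 8,  -  14*sqrt(6)/5, sqrt(19) /19, sqrt(6 )/6,3,sqrt( 14) , sqrt(14),sqrt(19),sqrt( 19),16,17,18.33,87*sqrt( 10)/10,77/2,72.69, 83 , 50*sqrt( 5 ),58*sqrt(5) ]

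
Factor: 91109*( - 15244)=-2^2*31^1*37^1*103^1*2939^1  =  - 1388865596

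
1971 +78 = 2049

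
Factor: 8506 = 2^1*4253^1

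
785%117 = 83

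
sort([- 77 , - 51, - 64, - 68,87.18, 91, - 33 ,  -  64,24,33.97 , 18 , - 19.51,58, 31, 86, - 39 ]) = [  -  77, - 68, - 64, - 64, - 51, - 39, - 33 , - 19.51,18,24,  31,  33.97,58 , 86 , 87.18,91] 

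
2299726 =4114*559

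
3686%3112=574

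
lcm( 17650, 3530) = 17650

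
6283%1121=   678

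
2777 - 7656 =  - 4879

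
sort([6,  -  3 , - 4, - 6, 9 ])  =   [  -  6,  -  4,-3, 6,9 ]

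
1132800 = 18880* 60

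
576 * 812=467712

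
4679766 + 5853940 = 10533706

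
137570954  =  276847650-139276696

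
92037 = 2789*33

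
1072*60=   64320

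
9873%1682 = 1463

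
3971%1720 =531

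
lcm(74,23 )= 1702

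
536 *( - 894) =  - 479184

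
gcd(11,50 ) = 1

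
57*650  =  37050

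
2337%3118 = 2337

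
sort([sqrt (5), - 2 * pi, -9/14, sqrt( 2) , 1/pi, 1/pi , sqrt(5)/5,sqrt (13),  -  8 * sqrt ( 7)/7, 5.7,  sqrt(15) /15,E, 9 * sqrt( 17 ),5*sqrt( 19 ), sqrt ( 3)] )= [ - 2 * pi, - 8*sqrt(7)/7,  -  9/14, sqrt(15) /15, 1/pi, 1/pi, sqrt(5)/5,sqrt( 2 ) , sqrt(3), sqrt(5), E,  sqrt( 13 ) , 5.7,5*sqrt (19),9 * sqrt( 17 ) ]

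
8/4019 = 8/4019 = 0.00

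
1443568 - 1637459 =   -  193891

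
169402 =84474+84928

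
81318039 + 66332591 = 147650630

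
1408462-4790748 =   -  3382286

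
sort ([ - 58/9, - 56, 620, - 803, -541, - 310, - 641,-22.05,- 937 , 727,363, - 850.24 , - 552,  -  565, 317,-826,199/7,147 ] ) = [ - 937, - 850.24, - 826, - 803, - 641, - 565, - 552, - 541, - 310, - 56, - 22.05, - 58/9, 199/7, 147,317, 363, 620,727 ]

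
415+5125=5540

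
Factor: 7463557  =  109^1*68473^1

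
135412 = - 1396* ( - 97)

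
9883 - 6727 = 3156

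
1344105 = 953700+390405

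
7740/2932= 2 + 469/733 = 2.64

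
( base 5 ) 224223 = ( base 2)1111101111111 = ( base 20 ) 1033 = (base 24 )dnn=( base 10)8063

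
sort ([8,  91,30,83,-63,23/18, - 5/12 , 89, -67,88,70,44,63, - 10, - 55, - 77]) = [ - 77,  -  67,-63,- 55, - 10, - 5/12, 23/18,8, 30, 44, 63,70,83, 88, 89,91 ] 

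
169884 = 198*858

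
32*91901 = 2940832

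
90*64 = 5760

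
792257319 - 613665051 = 178592268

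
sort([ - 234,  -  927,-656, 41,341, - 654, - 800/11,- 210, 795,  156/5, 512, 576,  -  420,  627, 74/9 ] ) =[ - 927, - 656,-654,-420, - 234,-210,  -  800/11, 74/9,156/5,  41,341 , 512,576,627, 795 ] 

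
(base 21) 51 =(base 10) 106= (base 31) 3d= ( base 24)4a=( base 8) 152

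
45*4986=224370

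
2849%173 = 81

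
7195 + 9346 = 16541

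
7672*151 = 1158472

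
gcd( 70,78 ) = 2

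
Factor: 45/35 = 3^2*7^(-1)= 9/7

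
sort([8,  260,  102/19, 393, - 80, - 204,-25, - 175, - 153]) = [ - 204 , - 175,  -  153, - 80, - 25,102/19,8, 260,393]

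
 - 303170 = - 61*4970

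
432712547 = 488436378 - 55723831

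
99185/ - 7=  - 14170 + 5/7 = - 14169.29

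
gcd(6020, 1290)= 430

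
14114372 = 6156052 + 7958320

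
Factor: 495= 3^2*5^1 * 11^1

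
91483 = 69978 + 21505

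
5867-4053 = 1814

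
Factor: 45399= 3^1 * 37^1*409^1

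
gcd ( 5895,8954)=1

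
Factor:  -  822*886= - 728292 = - 2^2*3^1*137^1*443^1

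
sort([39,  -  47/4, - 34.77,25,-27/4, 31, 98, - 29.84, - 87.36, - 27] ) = [ - 87.36, - 34.77, - 29.84 , - 27, - 47/4, - 27/4,  25, 31, 39, 98]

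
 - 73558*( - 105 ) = 7723590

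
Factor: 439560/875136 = 18315/36464 = 2^ (-4)*3^2*5^1*11^1*37^1*43^( - 1) * 53^( - 1 )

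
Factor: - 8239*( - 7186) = 59205454 =2^1*7^1*11^1*107^1*3593^1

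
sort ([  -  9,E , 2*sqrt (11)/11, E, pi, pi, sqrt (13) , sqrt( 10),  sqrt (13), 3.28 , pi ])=[ - 9,2*sqrt(11) /11, E , E, pi, pi,pi,sqrt(10),3.28,sqrt( 13),sqrt( 13 )] 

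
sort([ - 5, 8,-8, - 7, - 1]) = [ - 8, - 7, - 5, - 1, 8]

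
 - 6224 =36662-42886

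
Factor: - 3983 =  - 7^1*569^1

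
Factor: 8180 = 2^2*5^1*409^1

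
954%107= 98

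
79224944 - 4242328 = 74982616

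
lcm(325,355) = 23075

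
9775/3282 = 9775/3282 = 2.98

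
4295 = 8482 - 4187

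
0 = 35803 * 0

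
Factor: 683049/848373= 37^ (-1 )*223^1*1021^1*7643^ ( - 1 ) = 227683/282791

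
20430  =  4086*5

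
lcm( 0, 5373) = 0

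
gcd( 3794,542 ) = 542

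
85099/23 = 3699 + 22/23 = 3699.96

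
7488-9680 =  - 2192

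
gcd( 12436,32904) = 4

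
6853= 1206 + 5647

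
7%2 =1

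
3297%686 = 553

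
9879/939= 10  +  163/313 = 10.52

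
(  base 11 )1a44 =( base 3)10112220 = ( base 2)101000011101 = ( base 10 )2589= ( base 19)735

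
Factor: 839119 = 491^1*1709^1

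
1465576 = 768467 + 697109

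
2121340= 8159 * 260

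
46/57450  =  23/28725=0.00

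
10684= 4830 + 5854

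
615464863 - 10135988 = 605328875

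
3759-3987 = -228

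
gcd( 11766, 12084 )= 318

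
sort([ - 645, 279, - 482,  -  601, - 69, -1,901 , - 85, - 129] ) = [ - 645,- 601, - 482, - 129, - 85, - 69, - 1, 279,901]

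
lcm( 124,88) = 2728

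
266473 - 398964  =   - 132491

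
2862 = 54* 53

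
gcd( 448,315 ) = 7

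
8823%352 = 23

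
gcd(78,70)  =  2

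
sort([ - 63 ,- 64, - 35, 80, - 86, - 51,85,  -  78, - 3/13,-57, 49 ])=[ - 86, - 78  ,-64, - 63, - 57,  -  51, - 35, - 3/13,  49,80, 85] 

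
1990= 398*5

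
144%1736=144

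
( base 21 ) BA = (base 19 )CD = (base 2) 11110001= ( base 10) 241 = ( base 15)111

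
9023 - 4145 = 4878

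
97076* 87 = 8445612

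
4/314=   2/157 = 0.01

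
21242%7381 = 6480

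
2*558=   1116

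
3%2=1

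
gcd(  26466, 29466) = 6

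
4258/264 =16 + 17/132 =16.13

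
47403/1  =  47403=47403.00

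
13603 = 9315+4288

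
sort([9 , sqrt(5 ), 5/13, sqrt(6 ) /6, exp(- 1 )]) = [ exp( - 1 ), 5/13,sqrt( 6 ) /6, sqrt( 5),  9]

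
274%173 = 101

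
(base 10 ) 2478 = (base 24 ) 476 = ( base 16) 9AE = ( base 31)2ht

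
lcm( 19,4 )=76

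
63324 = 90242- 26918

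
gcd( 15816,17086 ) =2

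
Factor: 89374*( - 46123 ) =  - 2^1*7^1 * 11^1 * 599^1*44687^1 = - 4122197002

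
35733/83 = 430+ 43/83 = 430.52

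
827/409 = 2  +  9/409 = 2.02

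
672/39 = 17 + 3/13 = 17.23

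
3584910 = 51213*70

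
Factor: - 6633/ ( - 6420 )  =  2^( - 2)*3^1*  5^( - 1)*11^1*67^1*107^ ( - 1) = 2211/2140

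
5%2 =1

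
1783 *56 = 99848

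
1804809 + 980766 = 2785575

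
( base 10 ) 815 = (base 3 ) 1010012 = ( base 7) 2243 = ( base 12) 57B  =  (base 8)1457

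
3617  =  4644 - 1027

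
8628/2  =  4314 = 4314.00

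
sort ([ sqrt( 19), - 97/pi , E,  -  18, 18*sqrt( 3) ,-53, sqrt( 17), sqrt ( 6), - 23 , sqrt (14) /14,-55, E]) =[ - 55 , - 53, - 97/pi,-23,- 18 , sqrt( 14) /14, sqrt(6), E,E,sqrt( 17),sqrt (19),  18*sqrt( 3) ] 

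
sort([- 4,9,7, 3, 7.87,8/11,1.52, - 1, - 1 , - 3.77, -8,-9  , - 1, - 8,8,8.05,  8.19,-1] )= [ - 9, - 8, - 8, - 4, - 3.77, - 1, - 1, - 1, - 1, 8/11,1.52,3,7,7.87,8,8.05, 8.19 , 9]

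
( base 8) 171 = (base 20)61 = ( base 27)4d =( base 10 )121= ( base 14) 89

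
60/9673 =60/9673 =0.01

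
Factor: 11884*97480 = 1158452320 = 2^5 * 5^1*2437^1*2971^1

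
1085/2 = 1085/2 =542.50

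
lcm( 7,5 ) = 35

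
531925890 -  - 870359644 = 1402285534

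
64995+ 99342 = 164337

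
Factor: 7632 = 2^4 * 3^2 *53^1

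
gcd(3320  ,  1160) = 40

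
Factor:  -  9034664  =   - 2^3*1129333^1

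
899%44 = 19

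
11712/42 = 1952/7 =278.86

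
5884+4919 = 10803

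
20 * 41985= 839700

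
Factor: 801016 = 2^3*223^1*449^1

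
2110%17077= 2110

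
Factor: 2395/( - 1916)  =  -5/4=- 2^( - 2 )*5^1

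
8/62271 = 8/62271 = 0.00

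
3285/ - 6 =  - 548 + 1/2 = - 547.50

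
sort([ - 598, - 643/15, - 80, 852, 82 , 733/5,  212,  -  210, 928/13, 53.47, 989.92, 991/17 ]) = [  -  598, - 210, - 80, - 643/15, 53.47,991/17, 928/13, 82,733/5, 212, 852,989.92 ] 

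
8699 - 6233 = 2466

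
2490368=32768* 76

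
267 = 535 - 268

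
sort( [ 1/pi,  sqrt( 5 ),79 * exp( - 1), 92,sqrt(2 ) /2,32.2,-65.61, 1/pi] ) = [-65.61 , 1/pi, 1/pi , sqrt (2)/2 , sqrt (5 ), 79* exp( - 1 ),32.2 , 92 ]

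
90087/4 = 22521 + 3/4 = 22521.75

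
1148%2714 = 1148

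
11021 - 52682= - 41661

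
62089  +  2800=64889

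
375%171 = 33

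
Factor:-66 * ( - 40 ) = 2640= 2^4*3^1 * 5^1*11^1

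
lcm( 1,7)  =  7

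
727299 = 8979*81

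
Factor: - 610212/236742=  - 2^1*11^( - 1 )*17^( - 1 ) *241^1 = - 482/187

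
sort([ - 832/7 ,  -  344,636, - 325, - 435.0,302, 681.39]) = [ - 435.0, - 344 , - 325, - 832/7,302 , 636, 681.39]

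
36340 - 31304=5036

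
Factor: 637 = 7^2*13^1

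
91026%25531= 14433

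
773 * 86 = 66478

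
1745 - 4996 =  - 3251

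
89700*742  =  66557400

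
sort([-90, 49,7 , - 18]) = [-90, - 18,7,49]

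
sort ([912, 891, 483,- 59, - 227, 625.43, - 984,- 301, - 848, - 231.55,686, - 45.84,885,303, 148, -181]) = [  -  984, - 848, - 301, - 231.55, - 227, - 181, - 59, - 45.84, 148 , 303,483,625.43, 686, 885, 891, 912]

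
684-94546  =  -93862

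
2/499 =2/499= 0.00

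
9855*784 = 7726320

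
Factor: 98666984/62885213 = 2^3*13^1*948721^1*62885213^ ( - 1)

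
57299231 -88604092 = -31304861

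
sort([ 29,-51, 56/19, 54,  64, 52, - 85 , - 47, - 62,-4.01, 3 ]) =[ - 85, - 62, - 51 ,-47,-4.01,56/19, 3 , 29,52, 54,64] 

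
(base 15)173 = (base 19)ha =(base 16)14d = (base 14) 19b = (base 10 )333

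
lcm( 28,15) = 420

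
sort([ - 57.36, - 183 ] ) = [ - 183, - 57.36 ] 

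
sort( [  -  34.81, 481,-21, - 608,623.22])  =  [-608, - 34.81,- 21, 481,623.22]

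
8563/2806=8563/2806 = 3.05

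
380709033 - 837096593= -456387560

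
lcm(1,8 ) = 8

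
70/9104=35/4552  =  0.01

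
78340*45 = 3525300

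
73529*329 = 24191041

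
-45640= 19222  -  64862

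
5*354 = 1770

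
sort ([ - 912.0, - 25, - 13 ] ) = [ - 912.0, - 25, - 13]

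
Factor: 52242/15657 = 17414/5219 = 2^1*17^(- 1)*307^( - 1)*8707^1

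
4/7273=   4/7273 = 0.00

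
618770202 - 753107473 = -134337271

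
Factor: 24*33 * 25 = 2^3*3^2*5^2 * 11^1 = 19800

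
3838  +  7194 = 11032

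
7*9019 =63133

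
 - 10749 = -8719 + - 2030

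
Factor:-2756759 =-37^1*74507^1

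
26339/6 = 26339/6=4389.83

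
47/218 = 47/218 = 0.22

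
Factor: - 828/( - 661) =2^2*3^2*23^1*661^(  -  1)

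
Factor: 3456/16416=4/19 = 2^2*19^( - 1)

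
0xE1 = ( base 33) 6r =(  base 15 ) 100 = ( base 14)121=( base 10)225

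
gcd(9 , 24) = 3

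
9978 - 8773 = 1205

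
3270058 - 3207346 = 62712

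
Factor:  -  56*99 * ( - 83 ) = 460152 = 2^3*3^2*7^1 * 11^1*83^1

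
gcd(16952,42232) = 8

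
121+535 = 656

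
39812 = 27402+12410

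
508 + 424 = 932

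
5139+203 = 5342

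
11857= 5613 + 6244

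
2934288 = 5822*504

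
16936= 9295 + 7641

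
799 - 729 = 70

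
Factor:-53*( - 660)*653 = 2^2*3^1*5^1  *11^1*53^1*653^1 = 22841940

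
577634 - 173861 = 403773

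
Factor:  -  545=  - 5^1 * 109^1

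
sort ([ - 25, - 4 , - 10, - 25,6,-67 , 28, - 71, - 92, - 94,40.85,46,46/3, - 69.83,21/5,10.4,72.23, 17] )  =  [ - 94,-92, - 71, - 69.83, - 67 , - 25, - 25, - 10, - 4,21/5,6, 10.4,46/3, 17,28 , 40.85, 46, 72.23] 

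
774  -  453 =321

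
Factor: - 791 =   -  7^1*113^1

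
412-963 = -551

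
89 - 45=44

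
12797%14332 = 12797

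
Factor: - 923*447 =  - 3^1*13^1*71^1*149^1 = - 412581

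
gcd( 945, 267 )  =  3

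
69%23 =0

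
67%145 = 67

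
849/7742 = 849/7742 = 0.11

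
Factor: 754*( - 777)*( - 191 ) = 111898878 = 2^1 * 3^1*7^1*13^1*29^1*37^1*191^1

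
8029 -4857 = 3172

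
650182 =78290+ 571892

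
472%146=34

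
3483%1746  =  1737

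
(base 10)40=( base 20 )20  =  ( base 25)1f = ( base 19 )22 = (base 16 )28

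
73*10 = 730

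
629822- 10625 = 619197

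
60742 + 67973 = 128715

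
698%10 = 8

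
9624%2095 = 1244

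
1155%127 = 12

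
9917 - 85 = 9832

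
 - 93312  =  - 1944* 48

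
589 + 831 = 1420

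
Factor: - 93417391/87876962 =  - 2^( - 1 )*73^( - 1)*601897^( - 1 )*93417391^1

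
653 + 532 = 1185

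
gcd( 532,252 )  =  28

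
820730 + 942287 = 1763017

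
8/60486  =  4/30243 = 0.00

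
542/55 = 542/55 = 9.85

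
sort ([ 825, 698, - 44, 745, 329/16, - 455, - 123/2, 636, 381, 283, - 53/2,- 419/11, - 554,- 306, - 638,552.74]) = [ - 638 ,-554 , - 455, - 306 , - 123/2, - 44, - 419/11, - 53/2, 329/16, 283, 381, 552.74,636,698, 745 , 825 ]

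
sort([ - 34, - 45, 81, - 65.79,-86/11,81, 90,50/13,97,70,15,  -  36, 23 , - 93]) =[ - 93, - 65.79, - 45,-36, - 34, - 86/11,50/13,15,23,70,81, 81,90,  97]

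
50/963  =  50/963 = 0.05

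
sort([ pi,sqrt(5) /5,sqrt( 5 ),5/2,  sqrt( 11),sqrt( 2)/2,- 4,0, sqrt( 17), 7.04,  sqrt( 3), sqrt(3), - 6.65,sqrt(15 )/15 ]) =[  -  6.65, - 4,0, sqrt( 15)/15 , sqrt( 5)/5, sqrt(2)/2,sqrt( 3),sqrt(3 ),sqrt( 5),  5/2, pi, sqrt(11) , sqrt(17),7.04 ] 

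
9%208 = 9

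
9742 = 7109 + 2633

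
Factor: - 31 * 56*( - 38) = 65968 = 2^4 * 7^1 * 19^1*31^1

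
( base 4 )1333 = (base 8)177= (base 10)127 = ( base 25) 52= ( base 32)3V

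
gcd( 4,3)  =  1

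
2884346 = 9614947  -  6730601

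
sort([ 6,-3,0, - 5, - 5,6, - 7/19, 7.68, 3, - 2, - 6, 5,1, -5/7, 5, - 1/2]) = [ - 6, - 5, - 5, - 3, - 2, - 5/7,-1/2, - 7/19, 0, 1,3, 5,5,6,6,7.68 ]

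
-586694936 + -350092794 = -936787730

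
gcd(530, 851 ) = 1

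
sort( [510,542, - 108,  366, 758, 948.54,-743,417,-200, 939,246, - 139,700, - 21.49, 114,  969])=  [ - 743, - 200 ,-139, - 108,-21.49, 114, 246, 366 , 417, 510,  542,700,758,939, 948.54,  969 ] 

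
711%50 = 11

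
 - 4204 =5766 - 9970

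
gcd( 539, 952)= 7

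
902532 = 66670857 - 65768325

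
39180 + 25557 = 64737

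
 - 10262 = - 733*14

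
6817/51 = 133 + 2/3= 133.67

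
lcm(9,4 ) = 36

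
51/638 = 51/638 = 0.08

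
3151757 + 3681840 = 6833597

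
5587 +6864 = 12451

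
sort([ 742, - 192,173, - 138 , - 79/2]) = [ - 192, - 138, -79/2, 173, 742 ]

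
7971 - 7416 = 555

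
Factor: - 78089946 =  - 2^1*3^1* 11^1 * 1183181^1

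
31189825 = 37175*839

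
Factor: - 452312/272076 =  - 394/237 = -2^1*3^( -1)*79^(-1)*197^1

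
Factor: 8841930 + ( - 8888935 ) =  - 5^1*7^1*17^1*79^1 = -47005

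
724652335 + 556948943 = 1281601278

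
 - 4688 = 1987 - 6675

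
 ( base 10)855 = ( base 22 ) 1gj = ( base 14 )451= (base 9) 1150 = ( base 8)1527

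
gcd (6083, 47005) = 553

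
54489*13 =708357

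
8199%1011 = 111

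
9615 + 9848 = 19463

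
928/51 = 928/51 = 18.20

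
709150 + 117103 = 826253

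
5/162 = 5/162 = 0.03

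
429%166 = 97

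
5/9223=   5/9223 = 0.00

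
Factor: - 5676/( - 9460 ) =3^1*5^(-1 ) = 3/5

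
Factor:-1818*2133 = - 2^1*3^5*79^1 * 101^1=   -  3877794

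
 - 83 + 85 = 2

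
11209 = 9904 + 1305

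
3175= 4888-1713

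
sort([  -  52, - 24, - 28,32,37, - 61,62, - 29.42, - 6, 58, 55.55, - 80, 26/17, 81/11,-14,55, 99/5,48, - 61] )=[ - 80 ,  -  61,-61 , - 52, - 29.42, - 28, - 24, - 14, - 6,26/17 , 81/11, 99/5,32,37 , 48, 55, 55.55,58,62 ]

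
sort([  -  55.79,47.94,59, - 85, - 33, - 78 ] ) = [-85 , - 78 , - 55.79 , - 33, 47.94,  59 ]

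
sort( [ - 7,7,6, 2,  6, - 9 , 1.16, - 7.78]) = [ - 9,-7.78,-7, 1.16, 2, 6,  6, 7 ] 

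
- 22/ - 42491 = 22/42491 = 0.00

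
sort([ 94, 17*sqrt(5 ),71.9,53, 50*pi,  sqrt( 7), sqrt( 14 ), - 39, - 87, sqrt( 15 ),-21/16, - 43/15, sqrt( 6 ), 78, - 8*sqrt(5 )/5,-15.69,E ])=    [ - 87,- 39, - 15.69, - 8*sqrt(5 ) /5,-43/15, - 21/16, sqrt (6) , sqrt(7 ), E, sqrt( 14 ), sqrt ( 15 ), 17*sqrt( 5 ),53, 71.9 , 78, 94, 50*pi]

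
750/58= 375/29 = 12.93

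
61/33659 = 61/33659 = 0.00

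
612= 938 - 326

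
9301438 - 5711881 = 3589557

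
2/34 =1/17=0.06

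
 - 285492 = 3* ( - 95164 ) 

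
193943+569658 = 763601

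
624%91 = 78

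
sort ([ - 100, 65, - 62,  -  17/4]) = [ - 100, - 62, - 17/4, 65 ] 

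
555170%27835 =26305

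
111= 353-242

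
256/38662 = 128/19331 = 0.01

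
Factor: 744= 2^3*3^1 * 31^1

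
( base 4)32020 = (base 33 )RD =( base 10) 904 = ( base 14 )488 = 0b1110001000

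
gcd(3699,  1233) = 1233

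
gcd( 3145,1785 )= 85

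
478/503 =478/503 = 0.95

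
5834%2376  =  1082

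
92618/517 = 179 + 75/517 = 179.15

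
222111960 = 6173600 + 215938360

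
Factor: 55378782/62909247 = 18459594/20969749 = 2^1*3^2*19^(-1)*41^1 *113^ ( - 1)*9767^( - 1 ) * 25013^1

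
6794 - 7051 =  - 257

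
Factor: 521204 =2^2*229^1*569^1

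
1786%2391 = 1786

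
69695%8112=4799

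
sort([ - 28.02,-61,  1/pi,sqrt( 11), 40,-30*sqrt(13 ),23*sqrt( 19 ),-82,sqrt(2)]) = [ - 30*sqrt ( 13) , - 82, - 61,-28.02,1/pi, sqrt( 2),sqrt(11),40,23*sqrt(19) ] 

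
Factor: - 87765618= - 2^1 * 3^1*14627603^1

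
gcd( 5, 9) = 1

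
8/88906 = 4/44453=0.00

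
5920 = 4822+1098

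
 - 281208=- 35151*8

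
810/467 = 810/467 = 1.73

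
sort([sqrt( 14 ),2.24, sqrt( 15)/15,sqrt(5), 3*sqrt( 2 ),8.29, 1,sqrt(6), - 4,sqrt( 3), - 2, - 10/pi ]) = [  -  4, - 10/pi, - 2,sqrt(15 )/15,1 , sqrt( 3),sqrt (5 ) , 2.24  ,  sqrt(6 ), sqrt( 14),3*sqrt( 2),8.29] 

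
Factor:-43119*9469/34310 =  - 408293811/34310 = -2^ ( - 1) * 3^3  *5^(  -  1) * 17^1 * 47^( -1)*73^( - 1 )*557^1*1597^1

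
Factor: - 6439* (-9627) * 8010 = 496525906530 =2^1*3^3*5^1*47^1*89^1 * 137^1*3209^1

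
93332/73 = 1278  +  38/73 = 1278.52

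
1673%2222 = 1673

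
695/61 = 11 + 24/61  =  11.39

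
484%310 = 174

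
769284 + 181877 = 951161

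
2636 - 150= 2486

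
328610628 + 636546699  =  965157327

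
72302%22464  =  4910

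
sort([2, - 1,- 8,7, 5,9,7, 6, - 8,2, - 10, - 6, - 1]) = [  -  10, - 8, - 8, - 6, -1,-1, 2,2, 5, 6,7, 7,9]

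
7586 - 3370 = 4216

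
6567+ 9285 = 15852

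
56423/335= 56423/335 = 168.43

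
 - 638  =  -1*638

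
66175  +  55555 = 121730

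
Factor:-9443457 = - 3^2* 809^1*1297^1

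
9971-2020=7951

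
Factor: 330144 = 2^5*3^1*19^1 * 181^1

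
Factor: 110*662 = 2^2*5^1*11^1*331^1 = 72820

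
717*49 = 35133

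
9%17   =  9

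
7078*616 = 4360048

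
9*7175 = 64575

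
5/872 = 5/872 = 0.01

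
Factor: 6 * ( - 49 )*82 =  - 24108 = - 2^2*3^1*7^2* 41^1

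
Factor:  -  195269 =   -  31^1*6299^1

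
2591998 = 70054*37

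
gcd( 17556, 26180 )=308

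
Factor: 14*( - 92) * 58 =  - 2^4 * 7^1*23^1* 29^1 =- 74704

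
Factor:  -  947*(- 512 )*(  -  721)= - 2^9*7^1*103^1*947^1=-349586944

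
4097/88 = 4097/88 = 46.56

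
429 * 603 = 258687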